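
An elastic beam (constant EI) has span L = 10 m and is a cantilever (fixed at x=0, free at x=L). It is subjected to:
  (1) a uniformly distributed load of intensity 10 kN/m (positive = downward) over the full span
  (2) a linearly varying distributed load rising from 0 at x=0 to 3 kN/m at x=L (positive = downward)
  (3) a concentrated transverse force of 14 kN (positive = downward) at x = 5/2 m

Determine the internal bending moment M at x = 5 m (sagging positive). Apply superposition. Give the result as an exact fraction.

M(5) = -625/4 kN·m

Load 1 — uniform load w=10 kN/m over full span:
  M_1 = -w(L-x)²/2 = -10·(10-5)²/2 = -125 kN·m
Load 2 — triangular load w₀=3 kN/m (0→w₀ over full span):
  M_2 = w₀Lx/2 - w₀L²/3 - w₀x³/(6L) = 3·10·5/2 - 3·10²/3 - 3·5³/(6·10) = -125/4 kN·m
Load 3 — point force P=14 kN at a=5/2 m (b=L-a=15/2):
  M_3 = 0  [x>a] = 0 kN·m
Superposition: M = Σ M_i = -625/4 kN·m ≈ -156.250000 kN·m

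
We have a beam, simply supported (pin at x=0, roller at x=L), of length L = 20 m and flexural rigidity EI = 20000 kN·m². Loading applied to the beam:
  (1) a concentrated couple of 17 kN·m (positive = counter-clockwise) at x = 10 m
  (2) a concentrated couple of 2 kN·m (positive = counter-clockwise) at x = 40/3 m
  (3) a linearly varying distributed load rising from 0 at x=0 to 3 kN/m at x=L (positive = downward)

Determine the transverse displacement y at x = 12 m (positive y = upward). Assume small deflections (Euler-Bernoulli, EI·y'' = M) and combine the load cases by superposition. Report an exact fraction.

y(12) = -56527/375000 m

Load 1 — applied couple M₀=17 kN·m at a=10 m (b=L-a=10):
  y_1 = (M₀x³/(6L)-M₀(x-a)²/2+C₁x)/EI  [x>a] with C₁=M₀(3b²-L²)/(6L)=-85/6 = (17·12³/(6·20)-17·(12-10)²/2+(-85/6)·12)/20000 = 51/25000 m
Load 2 — applied couple M₀=2 kN·m at a=40/3 m (b=L-a=20/3):
  y_2 = (M₀x³/(6L)+C₁x)/EI  [x≤a] with C₁=M₀(3b²-L²)/(6L)=-40/9 = (2·12³/(6·20)+(-40/9)·12)/20000 = -23/18750 m
Load 3 — triangular load w₀=3 kN/m (0→w₀ over full span):
  y_3 = -w₀x(7L⁴-10L²x²+3x⁴)/(360LEI) = -3·12·(7·20⁴-10·20²·12²+3·12⁴)/(360·20·20000) = -2368/15625 m
Superposition: y = Σ y_i = -56527/375000 m ≈ -0.150739 m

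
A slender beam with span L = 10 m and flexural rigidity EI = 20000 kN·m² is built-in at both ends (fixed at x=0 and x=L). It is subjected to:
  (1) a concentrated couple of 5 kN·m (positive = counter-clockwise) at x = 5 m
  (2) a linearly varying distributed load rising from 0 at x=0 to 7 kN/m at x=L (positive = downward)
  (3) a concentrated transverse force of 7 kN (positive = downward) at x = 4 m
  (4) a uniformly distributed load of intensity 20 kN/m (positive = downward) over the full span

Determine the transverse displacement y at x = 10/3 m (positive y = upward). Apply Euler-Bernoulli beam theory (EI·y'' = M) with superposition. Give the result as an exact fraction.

y(10/3) = -742199/29160000 m

Load 1 — applied couple M₀=5 kN·m at a=5 m (b=L-a=5):
  y_1 = (R_Ax³/6 - M_Ax²/2)/EI  [x≤a] with R_A=3/4, M_A=5/4 = ((3/4)·(10/3)³/6 - (5/4)·(10/3)²/2)/20000 = -1/8640 m
Load 2 — triangular load w₀=7 kN/m (0→w₀ over full span):
  y_2 = -w₀x²(L-x)²(x+2L)/(120LEI) = -7·(10/3)²·(10-(10/3))²·((10/3)+2·10)/(120·10·20000) = -49/14580 m
Load 3 — point force P=7 kN at a=4 m (b=L-a=6):
  y_3 = -Pb²x²(3aL-(3a+b)x)/(6L³EI)  [x≤a] = -7·6²·(10/3)²·(3·4·10-(3·4+6)·(10/3))/(6·10³·20000) = -7/5000 m
Load 4 — uniform load w=20 kN/m over full span:
  y_4 = -wx²(L-x)²/(24EI) = -20·(10/3)²·(10-(10/3))²/(24·20000) = -5/243 m
Superposition: y = Σ y_i = -742199/29160000 m ≈ -0.025453 m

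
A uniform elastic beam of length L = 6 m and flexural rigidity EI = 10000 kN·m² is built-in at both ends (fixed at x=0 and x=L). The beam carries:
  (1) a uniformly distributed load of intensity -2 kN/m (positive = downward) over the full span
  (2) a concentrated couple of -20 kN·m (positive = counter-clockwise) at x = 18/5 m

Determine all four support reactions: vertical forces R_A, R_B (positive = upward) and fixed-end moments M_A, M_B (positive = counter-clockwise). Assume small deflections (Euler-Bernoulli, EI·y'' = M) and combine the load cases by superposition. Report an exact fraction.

Load 1 — uniform load w=-2 kN/m over full span:
  R_A = wL/2 = (-2)·6/2 = -6 kN
  M_A = wL²/12 = (-2)·6²/12 = -6 kN·m
  R_B = wL/2 = (-2)·6/2 = -6 kN
  M_B = -wL²/12 = -(-2)·6²/12 = 6 kN·m
Load 2 — applied couple M₀=-20 kN·m at a=18/5 m (b=L-a=12/5):
  R_A = 6M₀ab/L³ = 6·(-20)·(18/5)·(12/5)/6³ = -24/5 kN
  M_A = M₀b(2a-b)/L² = (-20)·(12/5)·(2·(18/5)-(12/5))/6² = -32/5 kN·m
  R_B = -6M₀ab/L³ = -6·(-20)·(18/5)·(12/5)/6³ = 24/5 kN
  M_B = M₀a(2b-a)/L² = (-20)·(18/5)·(2·(12/5)-(18/5))/6² = -12/5 kN·m
Superposition: R_A = -54/5 kN, M_A = -62/5 kN·m, R_B = -6/5 kN, M_B = 18/5 kN·m

R_A = -54/5 kN, M_A = -62/5 kN·m, R_B = -6/5 kN, M_B = 18/5 kN·m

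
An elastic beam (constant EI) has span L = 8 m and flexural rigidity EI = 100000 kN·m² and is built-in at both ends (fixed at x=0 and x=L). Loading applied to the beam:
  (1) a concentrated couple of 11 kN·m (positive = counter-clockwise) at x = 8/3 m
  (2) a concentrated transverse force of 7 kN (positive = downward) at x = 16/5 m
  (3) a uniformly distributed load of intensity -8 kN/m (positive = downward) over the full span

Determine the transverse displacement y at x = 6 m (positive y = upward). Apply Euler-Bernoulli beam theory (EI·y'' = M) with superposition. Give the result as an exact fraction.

Load 1 — applied couple M₀=11 kN·m at a=8/3 m (b=L-a=16/3):
  y_1 = (R_Ax³/6 - M_Ax²/2 - M₀(x-a)²/2)/EI  [x>a] with R_A=11/6, M_A=0 = ((11/6)·6³/6 - 0·6²/2 - 11·(6-(8/3))²/2)/100000 = 11/225000 m
Load 2 — point force P=7 kN at a=16/5 m (b=L-a=24/5):
  y_2 = -Pa²(L-x)²(3bL-(3b+a)(L-x))/(6L³EI)  [x>a] = -7·(16/5)²·(8-6)²·(3·(24/5)·8-(3·(24/5)+(16/5))·(8-6))/(6·8³·100000) = -7/93750 m
Load 3 — uniform load w=-8 kN/m over full span:
  y_3 = -wx²(L-x)²/(24EI) = -(-8)·6²·(8-6)²/(24·100000) = 3/6250 m
Superposition: y = Σ y_i = 511/1125000 m ≈ 0.000454 m

y(6) = 511/1125000 m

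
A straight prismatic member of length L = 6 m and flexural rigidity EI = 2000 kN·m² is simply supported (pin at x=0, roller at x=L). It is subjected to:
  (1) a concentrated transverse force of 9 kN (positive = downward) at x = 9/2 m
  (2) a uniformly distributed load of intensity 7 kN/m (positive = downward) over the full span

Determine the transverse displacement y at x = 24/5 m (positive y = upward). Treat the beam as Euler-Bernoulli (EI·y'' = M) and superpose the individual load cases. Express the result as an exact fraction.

Load 1 — point force P=9 kN at a=9/2 m (b=L-a=3/2):
  y_1 = -Pa(L-x)(2Lx-a²-x²)/(6LEI)  [x>a] = -9·(9/2)·(6-(24/5))·(2·6·(24/5)-(9/2)²-(24/5)²)/(6·6·2000) = -38637/4000000 m
Load 2 — uniform load w=7 kN/m over full span:
  y_2 = -wx(L³-2Lx²+x³)/(24EI) = -7·(24/5)·(6³-2·6·(24/5)²+(24/5)³)/(24·2000) = -5481/156250 m
Superposition: y = Σ y_i = -894753/20000000 m ≈ -0.044738 m

y(24/5) = -894753/20000000 m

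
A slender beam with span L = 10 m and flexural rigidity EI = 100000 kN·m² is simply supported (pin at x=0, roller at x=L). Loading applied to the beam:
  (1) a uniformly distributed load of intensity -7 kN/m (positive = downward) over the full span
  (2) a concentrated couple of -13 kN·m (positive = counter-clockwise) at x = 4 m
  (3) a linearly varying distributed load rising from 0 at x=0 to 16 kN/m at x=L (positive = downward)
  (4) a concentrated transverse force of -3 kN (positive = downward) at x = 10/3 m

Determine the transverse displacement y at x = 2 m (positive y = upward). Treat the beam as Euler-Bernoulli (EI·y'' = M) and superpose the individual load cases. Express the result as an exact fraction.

Load 1 — uniform load w=-7 kN/m over full span:
  y_1 = -wx(L³-2Lx²+x³)/(24EI) = -(-7)·2·(10³-2·10·2²+2³)/(24·100000) = 203/37500 m
Load 2 — applied couple M₀=-13 kN·m at a=4 m (b=L-a=6):
  y_2 = (M₀x³/(6L)+C₁x)/EI  [x≤a] with C₁=M₀(3b²-L²)/(6L)=-26/15 = ((-13)·2³/(6·10)+(-26/15)·2)/100000 = -13/250000 m
Load 3 — triangular load w₀=16 kN/m (0→w₀ over full span):
  y_3 = -w₀x(7L⁴-10L²x²+3x⁴)/(360LEI) = -16·2·(7·10⁴-10·10²·2²+3·2⁴)/(360·10·100000) = -1376/234375 m
Load 4 — point force P=-3 kN at a=10/3 m (b=L-a=20/3):
  y_4 = -Pbx(L²-b²-x²)/(6LEI)  [x≤a] = -(-3)·(20/3)·2·(10²-(20/3)²-2²)/(6·10·100000) = 29/84375 m
Superposition: y = Σ y_i = -5599/33750000 m ≈ -0.000166 m

y(2) = -5599/33750000 m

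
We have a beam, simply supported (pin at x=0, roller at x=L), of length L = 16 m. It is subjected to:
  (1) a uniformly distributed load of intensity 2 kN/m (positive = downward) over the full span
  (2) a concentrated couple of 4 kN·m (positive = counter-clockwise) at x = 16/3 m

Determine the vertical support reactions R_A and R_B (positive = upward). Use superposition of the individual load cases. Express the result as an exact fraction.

Load 1 — uniform load w=2 kN/m over full span:
  R_A = wL/2 = 2·16/2 = 16 kN
  R_B = wL/2 = 2·16/2 = 16 kN
Load 2 — applied couple M₀=4 kN·m at a=16/3 m (b=L-a=32/3):
  R_A = M₀/L = 4/16 = 1/4 kN
  R_B = -M₀/L = -4/16 = -1/4 kN
Superposition: R_A = 65/4 kN, R_B = 63/4 kN

R_A = 65/4 kN, R_B = 63/4 kN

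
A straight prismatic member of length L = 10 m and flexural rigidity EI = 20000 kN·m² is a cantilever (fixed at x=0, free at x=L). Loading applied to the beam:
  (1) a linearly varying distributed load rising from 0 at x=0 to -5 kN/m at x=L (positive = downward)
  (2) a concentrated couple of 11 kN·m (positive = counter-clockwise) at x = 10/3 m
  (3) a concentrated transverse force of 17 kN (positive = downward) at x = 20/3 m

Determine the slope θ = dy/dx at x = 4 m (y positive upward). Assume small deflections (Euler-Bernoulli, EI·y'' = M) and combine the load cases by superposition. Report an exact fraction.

Load 1 — triangular load w₀=-5 kN/m (0→w₀ over full span):
  θ_1 = (w₀Lx²/4-w₀L²x/3-w₀x⁴/(24L))/EI = ((-5)·10·4²/4-(-5)·10²·4/3-(-5)·4⁴/(24·10))/20000 = 59/2500 rad
Load 2 — applied couple M₀=11 kN·m at a=10/3 m (b=L-a=20/3):
  θ_2 = M₀a/EI  [x>a] = 11·(10/3)/20000 = 11/6000 rad
Load 3 — point force P=17 kN at a=20/3 m (b=L-a=10/3):
  θ_3 = -Px(2a-x)/(2EI)  [x≤a] = -17·4·(2·(20/3)-4)/(2·20000) = -119/7500 rad
Superposition: θ = Σ θ_i = 287/30000 rad ≈ 0.009567 rad

θ(4) = 287/30000 rad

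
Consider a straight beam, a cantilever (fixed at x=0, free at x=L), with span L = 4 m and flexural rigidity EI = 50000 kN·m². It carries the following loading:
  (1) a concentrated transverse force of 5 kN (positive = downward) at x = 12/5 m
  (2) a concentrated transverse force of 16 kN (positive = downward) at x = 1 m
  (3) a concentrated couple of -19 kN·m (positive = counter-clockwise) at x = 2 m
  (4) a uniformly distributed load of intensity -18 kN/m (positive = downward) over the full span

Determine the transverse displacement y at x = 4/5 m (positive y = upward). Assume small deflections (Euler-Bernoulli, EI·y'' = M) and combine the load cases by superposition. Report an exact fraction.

Load 1 — point force P=5 kN at a=12/5 m (b=L-a=8/5):
  y_1 = -Px²(3a-x)/(6EI)  [x≤a] = -5·(4/5)²·(3·(12/5)-(4/5))/(6·50000) = -16/234375 m
Load 2 — point force P=16 kN at a=1 m (b=L-a=3):
  y_2 = -Px²(3a-x)/(6EI)  [x≤a] = -16·(4/5)²·(3·1-(4/5))/(6·50000) = -88/1171875 m
Load 3 — applied couple M₀=-19 kN·m at a=2 m (b=L-a=2):
  y_3 = M₀x²/(2EI)  [x≤a] = (-19)·(4/5)²/(2·50000) = -19/156250 m
Load 4 — uniform load w=-18 kN/m over full span:
  y_4 = -wx²(x²-4Lx+6L²)/(24EI) = -(-18)·(4/5)²·((4/5)²-4·4·(4/5)+6·4²)/(24·50000) = 1572/1953125 m
Superposition: y = Σ y_i = 2109/3906250 m ≈ 0.000540 m

y(4/5) = 2109/3906250 m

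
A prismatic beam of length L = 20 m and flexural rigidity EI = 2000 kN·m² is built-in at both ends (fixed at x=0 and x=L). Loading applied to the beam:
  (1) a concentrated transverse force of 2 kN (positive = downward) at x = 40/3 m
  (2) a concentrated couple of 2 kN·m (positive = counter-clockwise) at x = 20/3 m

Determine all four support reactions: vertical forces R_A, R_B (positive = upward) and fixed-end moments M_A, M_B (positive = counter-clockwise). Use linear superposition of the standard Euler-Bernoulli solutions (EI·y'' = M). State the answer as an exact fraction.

Load 1 — point force P=2 kN at a=40/3 m (b=L-a=20/3):
  R_A = Pb²(3a+b)/L³ = 2·(20/3)²·(3·(40/3)+(20/3))/20³ = 14/27 kN
  M_A = Pab²/L² = 2·(40/3)·(20/3)²/20² = 80/27 kN·m
  R_B = Pa²(a+3b)/L³ = 2·(40/3)²·((40/3)+3·(20/3))/20³ = 40/27 kN
  M_B = -Pa²b/L² = -2·(40/3)²·(20/3)/20² = -160/27 kN·m
Load 2 — applied couple M₀=2 kN·m at a=20/3 m (b=L-a=40/3):
  R_A = 6M₀ab/L³ = 6·2·(20/3)·(40/3)/20³ = 2/15 kN
  M_A = M₀b(2a-b)/L² = 2·(40/3)·(2·(20/3)-(40/3))/20² = 0 kN·m
  R_B = -6M₀ab/L³ = -6·2·(20/3)·(40/3)/20³ = -2/15 kN
  M_B = M₀a(2b-a)/L² = 2·(20/3)·(2·(40/3)-(20/3))/20² = 2/3 kN·m
Superposition: R_A = 88/135 kN, M_A = 80/27 kN·m, R_B = 182/135 kN, M_B = -142/27 kN·m

R_A = 88/135 kN, M_A = 80/27 kN·m, R_B = 182/135 kN, M_B = -142/27 kN·m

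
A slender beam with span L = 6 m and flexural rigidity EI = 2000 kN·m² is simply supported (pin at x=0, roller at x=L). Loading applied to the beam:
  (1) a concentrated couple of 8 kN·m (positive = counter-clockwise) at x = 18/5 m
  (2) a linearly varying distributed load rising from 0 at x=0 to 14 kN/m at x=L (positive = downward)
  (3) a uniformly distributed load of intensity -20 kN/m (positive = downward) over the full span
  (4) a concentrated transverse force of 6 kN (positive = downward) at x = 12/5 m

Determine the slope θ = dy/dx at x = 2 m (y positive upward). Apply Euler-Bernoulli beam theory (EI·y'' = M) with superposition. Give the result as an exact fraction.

θ(2) = 3248/140625 rad

Load 1 — applied couple M₀=8 kN·m at a=18/5 m (b=L-a=12/5):
  θ_1 = (M₀x²/(2L)+C₁)/EI  [x≤a] with C₁=M₀(3b²-L²)/(6L)=-104/25 = (8·2²/(2·6)+(-104/25))/2000 = -7/9375 rad
Load 2 — triangular load w₀=14 kN/m (0→w₀ over full span):
  θ_2 = -w₀(7L⁴-30L²x²+15x⁴)/(360LEI) = -14·(7·6⁴-30·6²·2²+15·2⁴)/(360·6·2000) = -91/5625 rad
Load 3 — uniform load w=-20 kN/m over full span:
  θ_3 = -w(L³-6Lx²+4x³)/(24EI) = -(-20)·(6³-6·6·2²+4·2³)/(24·2000) = 13/300 rad
Load 4 — point force P=6 kN at a=12/5 m (b=L-a=18/5):
  θ_4 = -Pb(L²-b²-3x²)/(6LEI)  [x≤a] = -6·(18/5)·(6²-(18/5)²-3·2²)/(6·6·2000) = -207/62500 rad
Superposition: θ = Σ θ_i = 3248/140625 rad ≈ 0.023097 rad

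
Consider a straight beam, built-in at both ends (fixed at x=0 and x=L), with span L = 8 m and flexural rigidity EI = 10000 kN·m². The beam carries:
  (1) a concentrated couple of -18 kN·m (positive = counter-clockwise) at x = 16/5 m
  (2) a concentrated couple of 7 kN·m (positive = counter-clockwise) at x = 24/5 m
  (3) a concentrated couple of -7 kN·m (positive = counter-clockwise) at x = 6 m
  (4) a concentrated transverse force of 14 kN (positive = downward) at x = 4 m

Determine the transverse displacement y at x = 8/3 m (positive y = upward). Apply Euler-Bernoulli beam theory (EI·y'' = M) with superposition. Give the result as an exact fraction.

Load 1 — applied couple M₀=-18 kN·m at a=16/5 m (b=L-a=24/5):
  y_1 = (R_Ax³/6 - M_Ax²/2)/EI  [x≤a] with R_A=-81/25, M_A=-54/25 = ((-81/25)·(8/3)³/6 - (-54/25)·(8/3)²/2)/10000 = -4/15625 m
Load 2 — applied couple M₀=7 kN·m at a=24/5 m (b=L-a=16/5):
  y_2 = (R_Ax³/6 - M_Ax²/2)/EI  [x≤a] with R_A=63/50, M_A=56/25 = ((63/50)·(8/3)³/6 - (56/25)·(8/3)²/2)/10000 = -56/140625 m
Load 3 — applied couple M₀=-7 kN·m at a=6 m (b=L-a=2):
  y_3 = (R_Ax³/6 - M_Ax²/2)/EI  [x≤a] with R_A=-63/64, M_A=-35/16 = ((-63/64)·(8/3)³/6 - (-35/16)·(8/3)²/2)/10000 = 7/15000 m
Load 4 — point force P=14 kN at a=4 m (b=L-a=4):
  y_4 = -Pb²x²(3aL-(3a+b)x)/(6L³EI)  [x≤a] = -14·4²·(8/3)²·(3·4·8-(3·4+4)·(8/3))/(6·8³·10000) = -28/10125 m
Superposition: y = Σ y_i = -29899/10125000 m ≈ -0.002953 m

y(8/3) = -29899/10125000 m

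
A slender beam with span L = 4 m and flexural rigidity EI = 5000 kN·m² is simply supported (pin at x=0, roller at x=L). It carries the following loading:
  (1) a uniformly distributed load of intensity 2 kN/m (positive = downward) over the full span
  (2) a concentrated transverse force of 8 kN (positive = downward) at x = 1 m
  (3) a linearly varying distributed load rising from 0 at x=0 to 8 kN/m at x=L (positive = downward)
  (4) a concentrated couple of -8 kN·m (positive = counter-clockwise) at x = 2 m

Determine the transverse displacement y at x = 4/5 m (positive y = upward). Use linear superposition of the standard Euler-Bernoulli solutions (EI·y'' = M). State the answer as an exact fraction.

y(4/5) = -183589/58593750 m

Load 1 — uniform load w=2 kN/m over full span:
  y_1 = -wx(L³-2Lx²+x³)/(24EI) = -2·(4/5)·(4³-2·4·(4/5)²+(4/5)³)/(24·5000) = -928/1171875 m
Load 2 — point force P=8 kN at a=1 m (b=L-a=3):
  y_2 = -Pbx(L²-b²-x²)/(6LEI)  [x≤a] = -8·3·(4/5)·(4²-3²-(4/5)²)/(6·4·5000) = -159/156250 m
Load 3 — triangular load w₀=8 kN/m (0→w₀ over full span):
  y_3 = -w₀x(7L⁴-10L²x²+3x⁴)/(360LEI) = -8·(4/5)·(7·4⁴-10·4²·(4/5)²+3·(4/5)⁴)/(360·4·5000) = -44032/29296875 m
Load 4 — applied couple M₀=-8 kN·m at a=2 m (b=L-a=2):
  y_4 = (M₀x³/(6L)+C₁x)/EI  [x≤a] with C₁=M₀(3b²-L²)/(6L)=4/3 = ((-8)·(4/5)³/(6·4)+(4/3)·(4/5))/5000 = 14/78125 m
Superposition: y = Σ y_i = -183589/58593750 m ≈ -0.003133 m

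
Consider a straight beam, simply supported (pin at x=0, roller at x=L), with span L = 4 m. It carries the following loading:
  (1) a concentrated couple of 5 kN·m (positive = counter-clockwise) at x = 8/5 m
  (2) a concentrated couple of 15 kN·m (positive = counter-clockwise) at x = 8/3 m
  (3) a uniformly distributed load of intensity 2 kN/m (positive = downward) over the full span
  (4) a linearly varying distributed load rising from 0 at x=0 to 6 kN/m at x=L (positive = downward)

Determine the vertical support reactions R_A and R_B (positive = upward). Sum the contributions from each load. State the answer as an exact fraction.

Load 1 — applied couple M₀=5 kN·m at a=8/5 m (b=L-a=12/5):
  R_A = M₀/L = 5/4 kN
  R_B = -M₀/L = -5/4 kN
Load 2 — applied couple M₀=15 kN·m at a=8/3 m (b=L-a=4/3):
  R_A = M₀/L = 15/4 kN
  R_B = -M₀/L = -15/4 kN
Load 3 — uniform load w=2 kN/m over full span:
  R_A = wL/2 = 2·4/2 = 4 kN
  R_B = wL/2 = 2·4/2 = 4 kN
Load 4 — triangular load w₀=6 kN/m (0→w₀ over full span):
  R_A = w₀L/6 = 6·4/6 = 4 kN
  R_B = w₀L/3 = 6·4/3 = 8 kN
Superposition: R_A = 13 kN, R_B = 7 kN

R_A = 13 kN, R_B = 7 kN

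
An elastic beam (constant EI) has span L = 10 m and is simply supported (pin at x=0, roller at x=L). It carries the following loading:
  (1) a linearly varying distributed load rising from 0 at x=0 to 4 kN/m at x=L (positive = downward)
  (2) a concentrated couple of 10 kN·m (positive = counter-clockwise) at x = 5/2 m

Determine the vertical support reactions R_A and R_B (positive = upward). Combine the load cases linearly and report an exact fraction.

R_A = 23/3 kN, R_B = 37/3 kN

Load 1 — triangular load w₀=4 kN/m (0→w₀ over full span):
  R_A = w₀L/6 = 4·10/6 = 20/3 kN
  R_B = w₀L/3 = 4·10/3 = 40/3 kN
Load 2 — applied couple M₀=10 kN·m at a=5/2 m (b=L-a=15/2):
  R_A = M₀/L = 10/10 = 1 kN
  R_B = -M₀/L = -10/10 = -1 kN
Superposition: R_A = 23/3 kN, R_B = 37/3 kN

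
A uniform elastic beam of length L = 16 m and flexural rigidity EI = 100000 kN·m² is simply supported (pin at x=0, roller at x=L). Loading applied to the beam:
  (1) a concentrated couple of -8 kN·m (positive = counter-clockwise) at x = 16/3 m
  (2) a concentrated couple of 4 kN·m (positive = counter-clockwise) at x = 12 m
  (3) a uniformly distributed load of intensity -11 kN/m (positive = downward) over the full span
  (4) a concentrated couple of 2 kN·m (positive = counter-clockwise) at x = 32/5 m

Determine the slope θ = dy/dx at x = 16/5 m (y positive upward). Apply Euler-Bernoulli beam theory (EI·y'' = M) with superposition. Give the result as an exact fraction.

Load 1 — applied couple M₀=-8 kN·m at a=16/3 m (b=L-a=32/3):
  θ_1 = (M₀x²/(2L)+C₁)/EI  [x≤a] with C₁=M₀(3b²-L²)/(6L)=-64/9 = ((-8)·(16/5)²/(2·16)+(-64/9))/100000 = -68/703125 rad
Load 2 — applied couple M₀=4 kN·m at a=12 m (b=L-a=4):
  θ_2 = (M₀x²/(2L)+C₁)/EI  [x≤a] with C₁=M₀(3b²-L²)/(6L)=-26/3 = (4·(16/5)²/(2·16)+(-26/3))/100000 = -277/3750000 rad
Load 3 — uniform load w=-11 kN/m over full span:
  θ_3 = -w(L³-6Lx²+4x³)/(24EI) = -(-11)·(16³-6·16·(16/5)²+4·(16/5)³)/(24·100000) = 5808/390625 rad
Load 4 — applied couple M₀=2 kN·m at a=32/5 m (b=L-a=48/5):
  θ_4 = (M₀x²/(2L)+C₁)/EI  [x≤a] with C₁=M₀(3b²-L²)/(6L)=32/75 = (2·(16/5)²/(2·16)+(32/75))/100000 = 1/93750 rad
Superposition: θ = Σ θ_i = 827357/56250000 rad ≈ 0.014709 rad

θ(16/5) = 827357/56250000 rad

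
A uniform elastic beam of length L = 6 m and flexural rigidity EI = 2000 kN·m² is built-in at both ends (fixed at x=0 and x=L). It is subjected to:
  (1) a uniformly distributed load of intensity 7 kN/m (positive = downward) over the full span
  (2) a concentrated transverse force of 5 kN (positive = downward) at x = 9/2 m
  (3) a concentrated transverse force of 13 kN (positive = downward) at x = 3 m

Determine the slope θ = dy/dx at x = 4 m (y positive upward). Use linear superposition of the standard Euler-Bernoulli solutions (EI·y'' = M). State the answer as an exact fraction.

Load 1 — uniform load w=7 kN/m over full span:
  θ_1 = -wx(L-x)(L-2x)/(12EI) = -7·4·(6-4)·(6-2·4)/(12·2000) = 7/1500 rad
Load 2 — point force P=5 kN at a=9/2 m (b=L-a=3/2):
  θ_2 = -Pb²x(2aL-(3a+b)x)/(2L³EI)  [x≤a] = -5·(3/2)²·4·(2·(9/2)·6-(3·(9/2)+(3/2))·4)/(2·6³·2000) = 1/3200 rad
Load 3 — point force P=13 kN at a=3 m (b=L-a=3):
  θ_3 = Pa²(L-x)(2bL-(3b+a)(L-x))/(2L³EI)  [x>a] = 13·3²·(6-4)·(2·3·6-(3·3+3)·(6-4))/(2·6³·2000) = 13/4000 rad
Superposition: θ = Σ θ_i = 79/9600 rad ≈ 0.008229 rad

θ(4) = 79/9600 rad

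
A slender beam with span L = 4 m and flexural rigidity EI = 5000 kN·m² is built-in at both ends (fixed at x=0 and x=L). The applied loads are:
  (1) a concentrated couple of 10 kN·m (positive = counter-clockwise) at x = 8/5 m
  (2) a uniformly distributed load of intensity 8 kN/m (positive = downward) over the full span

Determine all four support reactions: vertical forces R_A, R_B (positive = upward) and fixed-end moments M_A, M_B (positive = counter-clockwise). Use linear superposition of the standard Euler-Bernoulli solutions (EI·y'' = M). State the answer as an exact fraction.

Load 1 — applied couple M₀=10 kN·m at a=8/5 m (b=L-a=12/5):
  R_A = 6M₀ab/L³ = 6·10·(8/5)·(12/5)/4³ = 18/5 kN
  M_A = M₀b(2a-b)/L² = 10·(12/5)·(2·(8/5)-(12/5))/4² = 6/5 kN·m
  R_B = -6M₀ab/L³ = -6·10·(8/5)·(12/5)/4³ = -18/5 kN
  M_B = M₀a(2b-a)/L² = 10·(8/5)·(2·(12/5)-(8/5))/4² = 16/5 kN·m
Load 2 — uniform load w=8 kN/m over full span:
  R_A = wL/2 = 8·4/2 = 16 kN
  M_A = wL²/12 = 8·4²/12 = 32/3 kN·m
  R_B = wL/2 = 8·4/2 = 16 kN
  M_B = -wL²/12 = -8·4²/12 = -32/3 kN·m
Superposition: R_A = 98/5 kN, M_A = 178/15 kN·m, R_B = 62/5 kN, M_B = -112/15 kN·m

R_A = 98/5 kN, M_A = 178/15 kN·m, R_B = 62/5 kN, M_B = -112/15 kN·m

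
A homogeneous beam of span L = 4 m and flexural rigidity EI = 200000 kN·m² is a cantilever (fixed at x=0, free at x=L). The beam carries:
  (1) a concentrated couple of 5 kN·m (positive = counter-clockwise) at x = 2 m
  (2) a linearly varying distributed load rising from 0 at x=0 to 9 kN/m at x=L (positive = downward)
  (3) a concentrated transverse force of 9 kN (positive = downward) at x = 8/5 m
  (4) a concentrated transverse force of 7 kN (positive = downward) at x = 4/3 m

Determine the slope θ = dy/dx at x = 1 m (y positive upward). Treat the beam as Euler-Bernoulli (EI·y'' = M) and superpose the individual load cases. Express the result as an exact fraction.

θ(1) = -23917/96000000 rad

Load 1 — applied couple M₀=5 kN·m at a=2 m (b=L-a=2):
  θ_1 = M₀x/EI  [x≤a] = 5·1/200000 = 1/40000 rad
Load 2 — triangular load w₀=9 kN/m (0→w₀ over full span):
  θ_2 = (w₀Lx²/4-w₀L²x/3-w₀x⁴/(24L))/EI = (9·4·1²/4-9·4²·1/3-9·1⁴/(24·4))/200000 = -1251/6400000 rad
Load 3 — point force P=9 kN at a=8/5 m (b=L-a=12/5):
  θ_3 = -Px(2a-x)/(2EI)  [x≤a] = -9·1·(2·(8/5)-1)/(2·200000) = -99/2000000 rad
Load 4 — point force P=7 kN at a=4/3 m (b=L-a=8/3):
  θ_4 = -Px(2a-x)/(2EI)  [x≤a] = -7·1·(2·(4/3)-1)/(2·200000) = -7/240000 rad
Superposition: θ = Σ θ_i = -23917/96000000 rad ≈ -0.000249 rad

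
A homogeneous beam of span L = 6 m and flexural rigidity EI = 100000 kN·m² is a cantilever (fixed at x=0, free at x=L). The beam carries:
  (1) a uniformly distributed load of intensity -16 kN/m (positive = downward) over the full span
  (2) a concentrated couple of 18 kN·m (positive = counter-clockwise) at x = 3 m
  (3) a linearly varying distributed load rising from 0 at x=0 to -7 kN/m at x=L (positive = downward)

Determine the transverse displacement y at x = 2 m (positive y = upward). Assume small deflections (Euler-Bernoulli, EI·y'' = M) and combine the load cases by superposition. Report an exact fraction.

Load 1 — uniform load w=-16 kN/m over full span:
  y_1 = -wx²(x²-4Lx+6L²)/(24EI) = -(-16)·2²·(2²-4·6·2+6·6²)/(24·100000) = 43/9375 m
Load 2 — applied couple M₀=18 kN·m at a=3 m (b=L-a=3):
  y_2 = M₀x²/(2EI)  [x≤a] = 18·2²/(2·100000) = 9/25000 m
Load 3 — triangular load w₀=-7 kN/m (0→w₀ over full span):
  y_3 = (w₀Lx³/12-w₀L²x²/6-w₀x⁵/(120L))/EI = ((-7)·6·2³/12-(-7)·6²·2²/6-(-7)·2⁵/(120·6))/100000 = 3157/2250000 m
Superposition: y = Σ y_i = 14287/2250000 m ≈ 0.006350 m

y(2) = 14287/2250000 m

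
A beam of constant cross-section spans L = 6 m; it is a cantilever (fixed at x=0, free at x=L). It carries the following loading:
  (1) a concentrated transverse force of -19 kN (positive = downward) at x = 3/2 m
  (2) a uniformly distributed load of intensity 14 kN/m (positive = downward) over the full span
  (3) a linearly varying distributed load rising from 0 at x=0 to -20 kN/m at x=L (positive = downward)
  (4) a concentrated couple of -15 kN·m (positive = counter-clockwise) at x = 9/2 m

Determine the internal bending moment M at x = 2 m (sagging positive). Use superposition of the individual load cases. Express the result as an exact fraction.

M(2) = -23/9 kN·m

Load 1 — point force P=-19 kN at a=3/2 m (b=L-a=9/2):
  M_1 = 0  [x>a] = 0 kN·m
Load 2 — uniform load w=14 kN/m over full span:
  M_2 = -w(L-x)²/2 = -14·(6-2)²/2 = -112 kN·m
Load 3 — triangular load w₀=-20 kN/m (0→w₀ over full span):
  M_3 = w₀Lx/2 - w₀L²/3 - w₀x³/(6L) = (-20)·6·2/2 - (-20)·6²/3 - (-20)·2³/(6·6) = 1120/9 kN·m
Load 4 — applied couple M₀=-15 kN·m at a=9/2 m (b=L-a=3/2):
  M_4 = M₀  [x≤a] = (-15) = -15 kN·m
Superposition: M = Σ M_i = -23/9 kN·m ≈ -2.555556 kN·m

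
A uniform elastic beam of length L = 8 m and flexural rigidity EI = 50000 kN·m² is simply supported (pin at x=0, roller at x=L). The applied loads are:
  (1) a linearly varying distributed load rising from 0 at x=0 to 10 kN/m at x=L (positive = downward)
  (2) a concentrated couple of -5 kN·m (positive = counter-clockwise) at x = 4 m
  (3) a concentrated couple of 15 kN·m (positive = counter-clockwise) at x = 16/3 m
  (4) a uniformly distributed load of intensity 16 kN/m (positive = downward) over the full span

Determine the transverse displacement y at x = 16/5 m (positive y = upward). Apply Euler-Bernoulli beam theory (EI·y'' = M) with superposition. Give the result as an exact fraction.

y(16/5) = -213361/9765625 m

Load 1 — triangular load w₀=10 kN/m (0→w₀ over full span):
  y_1 = -w₀x(7L⁴-10L²x²+3x⁴)/(360LEI) = -10·(16/5)·(7·8⁴-10·8²·(16/5)²+3·(16/5)⁴)/(360·8·50000) = -146048/29296875 m
Load 2 — applied couple M₀=-5 kN·m at a=4 m (b=L-a=4):
  y_2 = (M₀x³/(6L)+C₁x)/EI  [x≤a] with C₁=M₀(3b²-L²)/(6L)=5/3 = ((-5)·(16/5)³/(6·8)+(5/3)·(16/5))/50000 = 3/78125 m
Load 3 — applied couple M₀=15 kN·m at a=16/3 m (b=L-a=8/3):
  y_3 = (M₀x³/(6L)+C₁x)/EI  [x≤a] with C₁=M₀(3b²-L²)/(6L)=-40/3 = (15·(16/5)³/(6·8)+(-40/3)·(16/5))/50000 = -152/234375 m
Load 4 — uniform load w=16 kN/m over full span:
  y_4 = -wx(L³-2Lx²+x³)/(24EI) = -16·(16/5)·(8³-2·8·(16/5)²+(16/5)³)/(24·50000) = -31744/1953125 m
Superposition: y = Σ y_i = -213361/9765625 m ≈ -0.021848 m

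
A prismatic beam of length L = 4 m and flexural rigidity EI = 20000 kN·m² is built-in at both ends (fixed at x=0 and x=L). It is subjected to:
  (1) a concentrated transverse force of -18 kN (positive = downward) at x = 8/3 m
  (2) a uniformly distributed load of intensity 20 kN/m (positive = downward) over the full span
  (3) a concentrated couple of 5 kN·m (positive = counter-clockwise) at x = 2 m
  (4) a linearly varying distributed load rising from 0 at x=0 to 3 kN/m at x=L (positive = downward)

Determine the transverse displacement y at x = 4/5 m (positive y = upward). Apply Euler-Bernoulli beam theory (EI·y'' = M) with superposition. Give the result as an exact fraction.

Load 1 — point force P=-18 kN at a=8/3 m (b=L-a=4/3):
  y_1 = -Pb²x²(3aL-(3a+b)x)/(6L³EI)  [x≤a] = -(-18)·(4/3)²·(4/5)²·(3·(8/3)·4-(3·(8/3)+(4/3))·(4/5))/(6·4³·20000) = 46/703125 m
Load 2 — uniform load w=20 kN/m over full span:
  y_2 = -wx²(L-x)²/(24EI) = -20·(4/5)²·(4-(4/5))²/(24·20000) = -64/234375 m
Load 3 — applied couple M₀=5 kN·m at a=2 m (b=L-a=2):
  y_3 = (R_Ax³/6 - M_Ax²/2)/EI  [x≤a] with R_A=15/8, M_A=5/4 = ((15/8)·(4/5)³/6 - (5/4)·(4/5)²/2)/20000 = -3/250000 m
Load 4 — triangular load w₀=3 kN/m (0→w₀ over full span):
  y_4 = -w₀x²(L-x)²(x+2L)/(120LEI) = -3·(4/5)²·(4-(4/5))²·((4/5)+2·4)/(120·4·20000) = -176/9765625 m
Superposition: y = Σ y_i = -334219/1406250000 m ≈ -0.000238 m

y(4/5) = -334219/1406250000 m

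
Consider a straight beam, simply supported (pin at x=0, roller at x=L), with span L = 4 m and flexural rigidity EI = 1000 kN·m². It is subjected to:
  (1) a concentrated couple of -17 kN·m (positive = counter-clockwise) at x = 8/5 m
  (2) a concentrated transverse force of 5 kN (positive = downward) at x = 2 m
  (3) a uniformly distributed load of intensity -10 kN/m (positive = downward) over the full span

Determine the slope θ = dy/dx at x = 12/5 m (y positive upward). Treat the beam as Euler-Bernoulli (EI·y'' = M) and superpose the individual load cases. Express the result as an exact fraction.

Load 1 — applied couple M₀=-17 kN·m at a=8/5 m (b=L-a=12/5):
  θ_1 = (M₀x²/(2L)-M₀(x-a)+C₁)/EI  [x>a] with C₁=M₀(3b²-L²)/(6L)=-68/75 = ((-17)·(12/5)²/(2·4)-(-17)·((12/5)-(8/5))+(-68/75))/1000 = 17/37500 rad
Load 2 — point force P=5 kN at a=2 m (b=L-a=2):
  θ_2 = -Pa(2L²-6Lx+3x²+a²)/(6LEI)  [x>a] = -5·2·(2·4²-6·4·(12/5)+3·(12/5)²+2²)/(6·4·1000) = 9/5000 rad
Load 3 — uniform load w=-10 kN/m over full span:
  θ_3 = -w(L³-6Lx²+4x³)/(24EI) = -(-10)·(4³-6·4·(12/5)²+4·(12/5)³)/(24·1000) = -74/9375 rad
Superposition: θ = Σ θ_i = -141/25000 rad ≈ -0.005640 rad

θ(12/5) = -141/25000 rad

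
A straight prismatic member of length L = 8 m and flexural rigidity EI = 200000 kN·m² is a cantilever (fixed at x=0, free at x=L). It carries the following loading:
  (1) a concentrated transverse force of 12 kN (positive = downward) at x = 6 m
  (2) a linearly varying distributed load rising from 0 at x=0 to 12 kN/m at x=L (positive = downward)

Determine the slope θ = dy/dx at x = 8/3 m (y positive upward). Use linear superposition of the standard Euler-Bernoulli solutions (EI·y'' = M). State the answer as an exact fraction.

Load 1 — point force P=12 kN at a=6 m (b=L-a=2):
  θ_1 = -Px(2a-x)/(2EI)  [x≤a] = -12·(8/3)·(2·6-(8/3))/(2·200000) = -7/9375 rad
Load 2 — triangular load w₀=12 kN/m (0→w₀ over full span):
  θ_2 = (w₀Lx²/4-w₀L²x/3-w₀x⁴/(24L))/EI = (12·8·(8/3)²/4-12·8²·(8/3)/3-12·(8/3)⁴/(24·8))/200000 = -652/253125 rad
Superposition: θ = Σ θ_i = -841/253125 rad ≈ -0.003322 rad

θ(8/3) = -841/253125 rad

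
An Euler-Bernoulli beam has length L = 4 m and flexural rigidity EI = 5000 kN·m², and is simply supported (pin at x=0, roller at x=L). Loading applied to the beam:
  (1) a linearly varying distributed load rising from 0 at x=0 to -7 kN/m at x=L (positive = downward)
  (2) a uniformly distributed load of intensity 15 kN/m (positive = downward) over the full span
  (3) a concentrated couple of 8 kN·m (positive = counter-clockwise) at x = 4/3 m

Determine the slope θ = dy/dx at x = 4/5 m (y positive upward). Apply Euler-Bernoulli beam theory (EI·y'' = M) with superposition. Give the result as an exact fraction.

θ(4/5) = -15479/3515625 rad

Load 1 — triangular load w₀=-7 kN/m (0→w₀ over full span):
  θ_1 = -w₀(7L⁴-30L²x²+15x⁴)/(360LEI) = -(-7)·(7·4⁴-30·4²·(4/5)²+15·(4/5)⁴)/(360·4·5000) = 5096/3515625 rad
Load 2 — uniform load w=15 kN/m over full span:
  θ_2 = -w(L³-6Lx²+4x³)/(24EI) = -15·(4³-6·4·(4/5)²+4·(4/5)³)/(24·5000) = -99/15625 rad
Load 3 — applied couple M₀=8 kN·m at a=4/3 m (b=L-a=8/3):
  θ_3 = (M₀x²/(2L)+C₁)/EI  [x≤a] with C₁=M₀(3b²-L²)/(6L)=16/9 = (8·(4/5)²/(2·4)+(16/9))/5000 = 68/140625 rad
Superposition: θ = Σ θ_i = -15479/3515625 rad ≈ -0.004403 rad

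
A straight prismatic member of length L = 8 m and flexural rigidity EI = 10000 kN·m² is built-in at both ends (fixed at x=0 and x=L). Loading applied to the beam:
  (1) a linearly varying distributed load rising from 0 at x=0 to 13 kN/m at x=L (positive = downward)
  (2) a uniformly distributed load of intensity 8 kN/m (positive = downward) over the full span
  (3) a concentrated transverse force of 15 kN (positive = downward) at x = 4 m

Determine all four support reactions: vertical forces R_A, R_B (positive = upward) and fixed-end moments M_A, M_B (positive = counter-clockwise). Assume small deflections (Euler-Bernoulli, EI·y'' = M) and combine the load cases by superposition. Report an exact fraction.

Load 1 — triangular load w₀=13 kN/m (0→w₀ over full span):
  R_A = 3w₀L/20 = 3·13·8/20 = 78/5 kN
  M_A = w₀L²/30 = 13·8²/30 = 416/15 kN·m
  R_B = 7w₀L/20 = 7·13·8/20 = 182/5 kN
  M_B = -w₀L²/20 = -13·8²/20 = -208/5 kN·m
Load 2 — uniform load w=8 kN/m over full span:
  R_A = wL/2 = 8·8/2 = 32 kN
  M_A = wL²/12 = 8·8²/12 = 128/3 kN·m
  R_B = wL/2 = 8·8/2 = 32 kN
  M_B = -wL²/12 = -8·8²/12 = -128/3 kN·m
Load 3 — point force P=15 kN at a=4 m (b=L-a=4):
  R_A = Pb²(3a+b)/L³ = 15·4²·(3·4+4)/8³ = 15/2 kN
  M_A = Pab²/L² = 15·4·4²/8² = 15 kN·m
  R_B = Pa²(a+3b)/L³ = 15·4²·(4+3·4)/8³ = 15/2 kN
  M_B = -Pa²b/L² = -15·4²·4/8² = -15 kN·m
Superposition: R_A = 551/10 kN, M_A = 427/5 kN·m, R_B = 759/10 kN, M_B = -1489/15 kN·m

R_A = 551/10 kN, M_A = 427/5 kN·m, R_B = 759/10 kN, M_B = -1489/15 kN·m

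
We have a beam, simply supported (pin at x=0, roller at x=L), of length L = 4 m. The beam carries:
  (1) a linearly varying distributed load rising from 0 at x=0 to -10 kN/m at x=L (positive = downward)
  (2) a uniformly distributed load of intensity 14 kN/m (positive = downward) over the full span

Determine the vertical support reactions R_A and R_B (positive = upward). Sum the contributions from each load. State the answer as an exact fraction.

Load 1 — triangular load w₀=-10 kN/m (0→w₀ over full span):
  R_A = w₀L/6 = (-10)·4/6 = -20/3 kN
  R_B = w₀L/3 = (-10)·4/3 = -40/3 kN
Load 2 — uniform load w=14 kN/m over full span:
  R_A = wL/2 = 14·4/2 = 28 kN
  R_B = wL/2 = 14·4/2 = 28 kN
Superposition: R_A = 64/3 kN, R_B = 44/3 kN

R_A = 64/3 kN, R_B = 44/3 kN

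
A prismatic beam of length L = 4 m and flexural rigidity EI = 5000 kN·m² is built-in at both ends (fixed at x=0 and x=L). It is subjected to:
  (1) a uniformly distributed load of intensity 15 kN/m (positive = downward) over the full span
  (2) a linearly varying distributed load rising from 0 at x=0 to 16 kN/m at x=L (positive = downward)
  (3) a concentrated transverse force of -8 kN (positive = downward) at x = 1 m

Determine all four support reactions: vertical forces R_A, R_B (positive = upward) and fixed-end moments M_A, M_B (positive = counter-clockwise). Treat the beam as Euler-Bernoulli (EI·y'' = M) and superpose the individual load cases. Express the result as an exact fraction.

R_A = 657/20 kN, M_A = 721/30 kN·m, R_B = 1023/20 kN, M_B = -313/10 kN·m

Load 1 — uniform load w=15 kN/m over full span:
  R_A = wL/2 = 15·4/2 = 30 kN
  M_A = wL²/12 = 15·4²/12 = 20 kN·m
  R_B = wL/2 = 15·4/2 = 30 kN
  M_B = -wL²/12 = -15·4²/12 = -20 kN·m
Load 2 — triangular load w₀=16 kN/m (0→w₀ over full span):
  R_A = 3w₀L/20 = 3·16·4/20 = 48/5 kN
  M_A = w₀L²/30 = 16·4²/30 = 128/15 kN·m
  R_B = 7w₀L/20 = 7·16·4/20 = 112/5 kN
  M_B = -w₀L²/20 = -16·4²/20 = -64/5 kN·m
Load 3 — point force P=-8 kN at a=1 m (b=L-a=3):
  R_A = Pb²(3a+b)/L³ = (-8)·3²·(3·1+3)/4³ = -27/4 kN
  M_A = Pab²/L² = (-8)·1·3²/4² = -9/2 kN·m
  R_B = Pa²(a+3b)/L³ = (-8)·1²·(1+3·3)/4³ = -5/4 kN
  M_B = -Pa²b/L² = -(-8)·1²·3/4² = 3/2 kN·m
Superposition: R_A = 657/20 kN, M_A = 721/30 kN·m, R_B = 1023/20 kN, M_B = -313/10 kN·m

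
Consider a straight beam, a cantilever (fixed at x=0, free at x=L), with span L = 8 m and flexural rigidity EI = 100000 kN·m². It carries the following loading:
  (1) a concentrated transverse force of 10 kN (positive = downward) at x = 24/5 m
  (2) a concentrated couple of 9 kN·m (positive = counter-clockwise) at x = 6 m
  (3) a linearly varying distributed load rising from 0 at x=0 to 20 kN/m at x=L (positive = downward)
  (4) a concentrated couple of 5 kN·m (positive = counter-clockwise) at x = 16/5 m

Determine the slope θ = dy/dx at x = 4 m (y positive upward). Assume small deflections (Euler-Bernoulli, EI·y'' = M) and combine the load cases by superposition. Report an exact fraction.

θ(4) = -173/15000 rad

Load 1 — point force P=10 kN at a=24/5 m (b=L-a=16/5):
  θ_1 = -Px(2a-x)/(2EI)  [x≤a] = -10·4·(2·(24/5)-4)/(2·100000) = -7/6250 rad
Load 2 — applied couple M₀=9 kN·m at a=6 m (b=L-a=2):
  θ_2 = M₀x/EI  [x≤a] = 9·4/100000 = 9/25000 rad
Load 3 — triangular load w₀=20 kN/m (0→w₀ over full span):
  θ_3 = (w₀Lx²/4-w₀L²x/3-w₀x⁴/(24L))/EI = (20·8·4²/4-20·8²·4/3-20·4⁴/(24·8))/100000 = -41/3750 rad
Load 4 — applied couple M₀=5 kN·m at a=16/5 m (b=L-a=24/5):
  θ_4 = M₀a/EI  [x>a] = 5·(16/5)/100000 = 1/6250 rad
Superposition: θ = Σ θ_i = -173/15000 rad ≈ -0.011533 rad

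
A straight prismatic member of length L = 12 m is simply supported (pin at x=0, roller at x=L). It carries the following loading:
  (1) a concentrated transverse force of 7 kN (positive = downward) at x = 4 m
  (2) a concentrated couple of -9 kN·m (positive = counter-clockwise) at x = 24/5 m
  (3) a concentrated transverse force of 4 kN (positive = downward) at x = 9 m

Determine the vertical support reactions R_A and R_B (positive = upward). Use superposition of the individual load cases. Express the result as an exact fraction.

R_A = 59/12 kN, R_B = 73/12 kN

Load 1 — point force P=7 kN at a=4 m (b=L-a=8):
  R_A = Pb/L = 7·8/12 = 14/3 kN
  R_B = Pa/L = 7·4/12 = 7/3 kN
Load 2 — applied couple M₀=-9 kN·m at a=24/5 m (b=L-a=36/5):
  R_A = M₀/L = (-9)/12 = -3/4 kN
  R_B = -M₀/L = -(-9)/12 = 3/4 kN
Load 3 — point force P=4 kN at a=9 m (b=L-a=3):
  R_A = Pb/L = 4·3/12 = 1 kN
  R_B = Pa/L = 4·9/12 = 3 kN
Superposition: R_A = 59/12 kN, R_B = 73/12 kN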